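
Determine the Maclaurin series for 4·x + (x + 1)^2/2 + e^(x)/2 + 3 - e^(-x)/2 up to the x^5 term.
x^5/120 + x^3/6 + x^2/2 + 6·x + 7/2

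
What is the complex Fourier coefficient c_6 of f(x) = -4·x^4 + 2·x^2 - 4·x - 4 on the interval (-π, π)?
Compute the real Fourier coefficients first: a_6 = 10/27 - 8·π^2/9, b_6 = 4/3.
Then c_6 = (a_6 − i·b_6)/2 = -4·π^2/9 + 5/27 - 2·i/3.

Final answer: -4·π^2/9 + 5/27 - 2·i/3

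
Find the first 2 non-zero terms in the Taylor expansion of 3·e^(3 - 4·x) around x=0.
-12·x·e^(3) + 3·e^(3)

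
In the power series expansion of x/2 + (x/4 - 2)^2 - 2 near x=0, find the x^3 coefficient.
Expand to order 3: x/2 + (x/4 - 2)^2 - 2 = x^2/16 - x/2 + 2 + O(x^4).
The coefficient of x^3 is 0.

Final answer: 0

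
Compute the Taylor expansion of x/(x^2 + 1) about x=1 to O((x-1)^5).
1/2 - (x - 1)^2/4 + (x - 1)^3/4 - (x - 1)^4/8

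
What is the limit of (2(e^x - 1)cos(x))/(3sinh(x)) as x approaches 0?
Both numerator and denominator → 0 as x → 0; this is a 0/0 indeterminate form.
Expand each to leading order near x = 0: numerator ~ 2·x, denominator ~ 3·x.
The limit of the ratio is 2/3.

Final answer: 2/3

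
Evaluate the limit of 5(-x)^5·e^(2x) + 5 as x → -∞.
The product is a 0·∞ indeterminate form at x → -∞.
Rewrite the product as 5(-x)^5 / e^(-2x) (an ∞/∞ form) and apply L'Hôpital, or use the standard hierarchy e^(2|x|) ≫ |(-x)^5| as x → -∞.
The indeterminate product → 0, so the limit = 5.

Final answer: 5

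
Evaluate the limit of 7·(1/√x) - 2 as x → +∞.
Evaluate the dominant behaviour as x → +∞; each term tends to a finite value or vanishes.
Limit = -2.

Final answer: -2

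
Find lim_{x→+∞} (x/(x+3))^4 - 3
As x → +∞: x/(x+3) = 1/(1 + 3/x) → 1, and the 4th power of a limit-1 base also → 1; with the additive constant, 1 - 3 = -2.
Limit = -2.

Final answer: -2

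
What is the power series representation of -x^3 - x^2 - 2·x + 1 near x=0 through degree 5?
-x^3 - x^2 - 2·x + 1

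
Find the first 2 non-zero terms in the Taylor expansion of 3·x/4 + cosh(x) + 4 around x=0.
3·x/4 + 5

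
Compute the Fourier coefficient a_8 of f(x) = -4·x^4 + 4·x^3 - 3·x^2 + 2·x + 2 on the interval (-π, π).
a_8 = (1/π) ∫_{-π}^{π} f(x)·cos(8x) dx.
Evaluate the integral (use parity and integration by parts as needed): a_8 = -π^2/2 - 9/64.

Final answer: -π^2/2 - 9/64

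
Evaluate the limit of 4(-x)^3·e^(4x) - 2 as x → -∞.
The product is a 0·∞ indeterminate form at x → -∞.
Rewrite the product as 4(-x)^3 / e^(-4x) (an ∞/∞ form) and apply L'Hôpital, or use the standard hierarchy e^(4|x|) ≫ |(-x)^3| as x → -∞.
The indeterminate product → 0, so the limit = -2.

Final answer: -2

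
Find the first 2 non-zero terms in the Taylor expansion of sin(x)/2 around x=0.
-x^3/12 + x/2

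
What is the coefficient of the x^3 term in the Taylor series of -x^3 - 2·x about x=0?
Expand to order 3: -x^3 - 2·x = -x^3 - 2·x + O(x^4).
The coefficient of x^3 is -1.

Final answer: -1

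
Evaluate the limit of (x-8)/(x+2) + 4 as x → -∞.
Evaluate the dominant behaviour as x → -∞; each term tends to a finite value or vanishes.
Limit = 5.

Final answer: 5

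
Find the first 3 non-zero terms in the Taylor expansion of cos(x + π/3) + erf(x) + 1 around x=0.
-x^2/4 + x·(-√(3)/2 + 2/√(π)) + 3/2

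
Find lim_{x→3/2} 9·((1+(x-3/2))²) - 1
Direct substitution at x = 3/2 gives 8.

Final answer: 8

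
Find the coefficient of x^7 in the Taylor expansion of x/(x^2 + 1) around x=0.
Expand to order 7: x/(x^2 + 1) = -x^7 + x^5 - x^3 + x + O(x^8).
The coefficient of x^7 is -1.

Final answer: -1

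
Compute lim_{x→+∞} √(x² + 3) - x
This is an ∞ − ∞ indeterminate form.
Multiply and divide by the conjugate √(x²+3) + x; the x² terms cancel, leaving 3/(√(x²+3)+x) → 0.
Limit = 0.

Final answer: 0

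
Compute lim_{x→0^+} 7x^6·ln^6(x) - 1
The product is a 0·∞ indeterminate form at x → 0⁺.
Rewrite the product as 7·ln^6(x) / x^(-6) and apply L'Hôpital, or use the standard hierarchy x^(-6) ≫ |ln x|^6 as x → 0⁺.
The indeterminate product → 0, so the limit = -1.

Final answer: -1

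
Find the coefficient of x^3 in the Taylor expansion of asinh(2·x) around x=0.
Expand to order 3: asinh(2·x) = -4·x^3/3 + 2·x + O(x^4).
The coefficient of x^3 is -4/3.

Final answer: -4/3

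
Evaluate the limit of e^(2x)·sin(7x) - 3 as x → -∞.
Evaluate the dominant behaviour as x → -∞; each term tends to a finite value or vanishes.
Limit = -3.

Final answer: -3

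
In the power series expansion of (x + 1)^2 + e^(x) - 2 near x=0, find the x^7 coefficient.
Expand to order 7: (x + 1)^2 + e^(x) - 2 = x^7/5040 + x^6/720 + x^5/120 + x^4/24 + x^3/6 + 3·x^2/2 + 3·x + O(x^8).
The coefficient of x^7 is 1/5040.

Final answer: 1/5040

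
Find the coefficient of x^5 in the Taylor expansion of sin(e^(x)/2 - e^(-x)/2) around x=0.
Expand to order 5: sin(e^(x)/2 - e^(-x)/2) = -x^5/15 + x + O(x^6).
The coefficient of x^5 is -1/15.

Final answer: -1/15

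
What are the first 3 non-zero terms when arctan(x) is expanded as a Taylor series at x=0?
x^5/5 - x^3/3 + x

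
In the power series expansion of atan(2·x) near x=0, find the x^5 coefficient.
Expand to order 5: atan(2·x) = 32·x^5/5 - 8·x^3/3 + 2·x + O(x^6).
The coefficient of x^5 is 32/5.

Final answer: 32/5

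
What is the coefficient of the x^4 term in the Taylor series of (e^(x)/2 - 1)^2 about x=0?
Expand to order 4: (e^(x)/2 - 1)^2 = x^4/8 + x^3/6 - x/2 + 1/4 + O(x^5).
The coefficient of x^4 is 1/8.

Final answer: 1/8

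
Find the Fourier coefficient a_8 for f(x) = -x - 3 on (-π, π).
a_8 = (1/π) ∫_{-π}^{π} f(x)·cos(8x) dx.
Evaluate the integral (use parity and integration by parts as needed): a_8 = 0.

Final answer: 0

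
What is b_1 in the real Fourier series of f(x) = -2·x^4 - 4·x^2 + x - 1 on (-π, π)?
b_1 = (1/π) ∫_{-π}^{π} f(x)·sin(1x) dx.
Evaluate the integral (use parity and integration by parts as needed): b_1 = 2.

Final answer: 2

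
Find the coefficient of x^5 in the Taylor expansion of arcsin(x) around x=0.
Expand to order 5: arcsin(x) = 3·x^5/40 + x^3/6 + x + O(x^6).
The coefficient of x^5 is 3/40.

Final answer: 3/40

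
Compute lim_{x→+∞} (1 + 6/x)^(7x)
As x → +∞: write (1 + 6/x)^(7x) = ((1 + 6/x)^x)^7 → (e^6)^7 = e^42.
Limit = e^(42).

Final answer: e^(42)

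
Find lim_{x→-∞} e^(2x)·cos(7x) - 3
Evaluate the dominant behaviour as x → -∞; each term tends to a finite value or vanishes.
Limit = -3.

Final answer: -3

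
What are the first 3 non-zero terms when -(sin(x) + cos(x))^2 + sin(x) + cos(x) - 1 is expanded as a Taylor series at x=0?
-x^2/2 - x - 1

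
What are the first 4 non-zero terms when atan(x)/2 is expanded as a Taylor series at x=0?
-x^7/14 + x^5/10 - x^3/6 + x/2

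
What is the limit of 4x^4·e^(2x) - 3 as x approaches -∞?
The product is a 0·∞ indeterminate form at x → -∞.
Rewrite the product as 4x^4 / e^(-2x) (an ∞/∞ form) and apply L'Hôpital, or use the standard hierarchy e^(2|x|) ≫ |x^4| as x → -∞.
The indeterminate product → 0, so the limit = -3.

Final answer: -3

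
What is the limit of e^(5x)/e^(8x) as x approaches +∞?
This is an ∞/∞ indeterminate form as x → +∞.
Rewrite e^(5x)/e^(8x) = e^((5−8)x) = e^(-3x); the exponent coefficient is -3 < 0 so e^(-3x) → 0.
Limit = 0.

Final answer: 0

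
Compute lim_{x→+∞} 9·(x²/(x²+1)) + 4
Evaluate the dominant behaviour as x → +∞; each term tends to a finite value or vanishes.
Limit = 13.

Final answer: 13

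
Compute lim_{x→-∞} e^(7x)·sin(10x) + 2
Evaluate the dominant behaviour as x → -∞; each term tends to a finite value or vanishes.
Limit = 2.

Final answer: 2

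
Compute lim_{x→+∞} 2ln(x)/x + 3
The quotient is an ∞/∞ indeterminate form as x → +∞.
The polynomial denominator x dominates the logarithmic numerator (any positive power of x ≫ ln(x) as x → ∞), so the quotient → 0.
Adding the constant: 0 + 3 = 3. Limit = 3.

Final answer: 3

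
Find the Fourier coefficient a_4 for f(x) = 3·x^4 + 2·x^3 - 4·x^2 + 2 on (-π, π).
a_4 = (1/π) ∫_{-π}^{π} f(x)·cos(4x) dx.
Evaluate the integral (use parity and integration by parts as needed): a_4 = -25/16 + 3·π^2/2.

Final answer: -25/16 + 3·π^2/2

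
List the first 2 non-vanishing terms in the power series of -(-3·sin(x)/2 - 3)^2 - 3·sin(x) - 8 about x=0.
-12·x - 17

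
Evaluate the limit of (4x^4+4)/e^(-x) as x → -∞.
This is an ∞/∞ indeterminate form as x → -∞.
Compare growth rates of the dominant terms (exponentials ≫ polynomials ≫ logarithms), or apply L'Hôpital's rule; the quotient → 0.
Limit = 0.

Final answer: 0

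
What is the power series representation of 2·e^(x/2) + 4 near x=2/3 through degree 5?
2·e^(1/3) + 4 + e^(1/3)·(x - 2/3) + e^(1/3)·(x - 2/3)^2/4 + e^(1/3)·(x - 2/3)^3/24 + e^(1/3)·(x - 2/3)^4/192 + e^(1/3)·(x - 2/3)^5/1920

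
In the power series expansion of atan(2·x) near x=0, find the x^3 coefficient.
Expand to order 3: atan(2·x) = -8·x^3/3 + 2·x + O(x^4).
The coefficient of x^3 is -8/3.

Final answer: -8/3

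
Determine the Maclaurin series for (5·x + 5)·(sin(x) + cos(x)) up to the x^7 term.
-x^7/126 + 5·x^6/144 + x^5/4 - 5·x^4/8 - 10·x^3/3 + 5·x^2/2 + 10·x + 5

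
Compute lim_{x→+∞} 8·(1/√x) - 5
Evaluate the dominant behaviour as x → +∞; each term tends to a finite value or vanishes.
Limit = -5.

Final answer: -5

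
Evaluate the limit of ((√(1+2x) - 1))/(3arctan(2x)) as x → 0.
Both numerator and denominator → 0 as x → 0; this is a 0/0 indeterminate form.
Expand each to leading order near x = 0: numerator ~ x, denominator ~ 6·x.
The limit of the ratio is 1/6.

Final answer: 1/6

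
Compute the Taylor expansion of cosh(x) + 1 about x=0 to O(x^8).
x^6/720 + x^4/24 + x^2/2 + 2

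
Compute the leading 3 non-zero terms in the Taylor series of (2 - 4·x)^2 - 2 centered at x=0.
16·x^2 - 16·x + 2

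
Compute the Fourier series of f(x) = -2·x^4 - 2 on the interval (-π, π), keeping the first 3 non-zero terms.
(-96 + 16·π^2)·cos(x) + (6 - 4·π^2)·cos(2·x) - 2·π^4/5 - 2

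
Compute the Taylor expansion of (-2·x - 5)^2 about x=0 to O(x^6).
4·x^2 + 20·x + 25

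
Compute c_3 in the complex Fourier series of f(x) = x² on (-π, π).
Compute the real Fourier coefficients first: a_3 = -4/9, b_3 = 0.
Then c_3 = (a_3 − i·b_3)/2 = -2/9.

Final answer: -2/9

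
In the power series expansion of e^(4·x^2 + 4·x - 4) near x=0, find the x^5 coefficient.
416·e^(-4)/5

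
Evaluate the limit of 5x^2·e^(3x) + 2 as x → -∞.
The product is a 0·∞ indeterminate form at x → -∞.
Rewrite the product as 5x^2 / e^(-3x) (an ∞/∞ form) and apply L'Hôpital, or use the standard hierarchy e^(3|x|) ≫ |x^2| as x → -∞.
The indeterminate product → 0, so the limit = 2.

Final answer: 2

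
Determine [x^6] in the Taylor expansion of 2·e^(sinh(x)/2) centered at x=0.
Expand to order 6: 2·e^(sinh(x)/2) = 337·x^6/23040 + 19·x^5/640 + 17·x^4/192 + 5·x^3/24 + x^2/4 + x + 2 + O(x^7).
The coefficient of x^6 is 337/23040.

Final answer: 337/23040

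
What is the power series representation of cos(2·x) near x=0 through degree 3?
1 - 2·x^2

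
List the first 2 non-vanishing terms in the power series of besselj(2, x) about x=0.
-x^4/96 + x^2/8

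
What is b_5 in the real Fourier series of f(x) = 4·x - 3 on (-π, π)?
b_5 = (1/π) ∫_{-π}^{π} f(x)·sin(5x) dx.
Evaluate the integral (use parity and integration by parts as needed): b_5 = 8/5.

Final answer: 8/5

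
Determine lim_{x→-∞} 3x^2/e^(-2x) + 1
The quotient is an ∞/∞ indeterminate form as x → -∞.
Compare growth rates of the dominant terms (exponentials ≫ polynomials ≫ logarithms), or apply L'Hôpital's rule; the quotient → 0.
Adding the constant: 0 + 1 = 1. Limit = 1.

Final answer: 1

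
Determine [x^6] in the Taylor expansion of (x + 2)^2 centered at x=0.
Expand to order 6: (x + 2)^2 = x^2 + 4·x + 4 + O(x^7).
The coefficient of x^6 is 0.

Final answer: 0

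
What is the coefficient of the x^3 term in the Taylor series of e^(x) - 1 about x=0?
Expand to order 3: e^(x) - 1 = x^3/6 + x^2/2 + x + O(x^4).
The coefficient of x^3 is 1/6.

Final answer: 1/6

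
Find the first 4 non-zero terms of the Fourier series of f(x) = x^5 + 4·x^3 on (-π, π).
(-32·π^2 + 192 + 2·π^4)·sin(x) + (-π^4 - 3/2 + π^2)·sin(2·x) + (-64/81 + 32·π^2/27 + 2·π^4/3)·sin(3·x) + (-π^4/2 - 11·π^2/8 + 33/64)·sin(4·x)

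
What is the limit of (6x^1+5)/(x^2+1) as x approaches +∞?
This is an ∞/∞ indeterminate form as x → +∞.
Divide numerator and denominator by x^2 and let the lower-order terms vanish; the numerator's degree 1 is below the denominator's degree 2, so the quotient → 0.
Limit = 0.

Final answer: 0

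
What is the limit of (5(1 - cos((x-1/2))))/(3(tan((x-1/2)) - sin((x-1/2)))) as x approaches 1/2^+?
Both numerator and denominator → 0 as x → 1/2^+; this is a 0/0 indeterminate form.
Expand each to leading order near x = 1/2: numerator ~ 5·(x - 1/2)^2/2, denominator ~ 3·(x - 1/2)^3/2.
The limit of the ratio is ∞.

Final answer: ∞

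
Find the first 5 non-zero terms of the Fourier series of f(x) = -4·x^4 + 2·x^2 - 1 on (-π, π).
(-200 + 32·π^2)·cos(x) + (14 - 8·π^2)·cos(2·x) + (-88/27 + 32·π^2/9)·cos(3·x) + (5/4 - 2·π^2)·cos(4·x) - 4·π^4/5 - 1 + 2·π^2/3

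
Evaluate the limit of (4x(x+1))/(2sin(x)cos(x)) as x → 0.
Both numerator and denominator → 0 as x → 0; this is a 0/0 indeterminate form.
Expand each to leading order near x = 0: numerator ~ 4·x, denominator ~ 2·x.
The limit of the ratio is 2.

Final answer: 2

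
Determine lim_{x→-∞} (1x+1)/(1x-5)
Evaluate the dominant behaviour as x → -∞; each term tends to a finite value or vanishes.
Limit = 1.

Final answer: 1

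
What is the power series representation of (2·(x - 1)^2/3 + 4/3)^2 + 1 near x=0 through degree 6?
4·x^4/9 - 16·x^3/9 + 40·x^2/9 - 16·x/3 + 5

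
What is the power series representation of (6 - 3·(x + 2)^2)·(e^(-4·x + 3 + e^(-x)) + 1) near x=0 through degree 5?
-461·x^5·e^(4)/5 + 173·x^4·e^(4)/4 + x^2·(-21·e^(4) - 3) + x·(-12 + 18·e^(4)) - 6·e^(4) - 6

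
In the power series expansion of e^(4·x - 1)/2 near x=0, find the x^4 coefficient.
Expand to order 4: e^(4·x - 1)/2 = 16·x^4·e^(-1)/3 + 16·x^3·e^(-1)/3 + 4·x^2·e^(-1) + 2·x·e^(-1) + e^(-1)/2 + O(x^5).
The coefficient of x^4 is 16·e^(-1)/3.

Final answer: 16·e^(-1)/3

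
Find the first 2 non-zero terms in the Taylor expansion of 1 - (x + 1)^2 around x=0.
-x^2 - 2·x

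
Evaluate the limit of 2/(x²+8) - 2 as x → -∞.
Evaluate the dominant behaviour as x → -∞; each term tends to a finite value or vanishes.
Limit = -2.

Final answer: -2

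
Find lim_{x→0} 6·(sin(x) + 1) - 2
Direct substitution at x = 0 gives 4.

Final answer: 4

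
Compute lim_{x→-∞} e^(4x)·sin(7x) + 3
Evaluate the dominant behaviour as x → -∞; each term tends to a finite value or vanishes.
Limit = 3.

Final answer: 3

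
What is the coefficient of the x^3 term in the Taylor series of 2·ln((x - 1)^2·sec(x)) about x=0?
Expand to order 3: 2·ln((x - 1)^2·sec(x)) = -4·x^3/3 - x^2 - 4·x + O(x^4).
The coefficient of x^3 is -4/3.

Final answer: -4/3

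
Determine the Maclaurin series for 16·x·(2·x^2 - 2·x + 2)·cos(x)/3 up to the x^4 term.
16·x^4/3 + 16·x^3/3 - 32·x^2/3 + 32·x/3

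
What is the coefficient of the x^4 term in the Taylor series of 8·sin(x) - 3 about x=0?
Expand to order 4: 8·sin(x) - 3 = -4·x^3/3 + 8·x - 3 + O(x^5).
The coefficient of x^4 is 0.

Final answer: 0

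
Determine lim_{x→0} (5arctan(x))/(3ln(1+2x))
Both numerator and denominator → 0 as x → 0; this is a 0/0 indeterminate form.
Expand each to leading order near x = 0: numerator ~ 5·x, denominator ~ 6·x.
The limit of the ratio is 5/6.

Final answer: 5/6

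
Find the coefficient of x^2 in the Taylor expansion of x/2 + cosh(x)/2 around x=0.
Expand to order 2: x/2 + cosh(x)/2 = x^2/4 + x/2 + 1/2 + O(x^3).
The coefficient of x^2 is 1/4.

Final answer: 1/4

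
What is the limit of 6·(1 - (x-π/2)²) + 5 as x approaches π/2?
Direct substitution at x = π/2 gives 11.

Final answer: 11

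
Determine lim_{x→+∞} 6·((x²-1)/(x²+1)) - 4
Evaluate the dominant behaviour as x → +∞; each term tends to a finite value or vanishes.
Limit = 2.

Final answer: 2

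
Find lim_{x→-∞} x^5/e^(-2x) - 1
The quotient is an ∞/∞ indeterminate form as x → -∞.
Compare growth rates of the dominant terms (exponentials ≫ polynomials ≫ logarithms), or apply L'Hôpital's rule; the quotient → 0.
Adding the constant: 0 - 1 = -1. Limit = -1.

Final answer: -1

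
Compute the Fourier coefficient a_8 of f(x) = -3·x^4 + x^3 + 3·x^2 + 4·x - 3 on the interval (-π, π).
a_8 = (1/π) ∫_{-π}^{π} f(x)·cos(8x) dx.
Evaluate the integral (use parity and integration by parts as needed): a_8 = 57/256 - 3·π^2/8.

Final answer: 57/256 - 3·π^2/8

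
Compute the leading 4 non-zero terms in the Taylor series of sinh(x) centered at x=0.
x^7/5040 + x^5/120 + x^3/6 + x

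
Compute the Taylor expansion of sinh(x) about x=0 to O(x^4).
x^3/6 + x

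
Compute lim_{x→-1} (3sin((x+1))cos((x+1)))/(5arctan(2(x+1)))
Both numerator and denominator → 0 as x → -1; this is a 0/0 indeterminate form.
Expand each to leading order near x = -1: numerator ~ 3·(x + 1), denominator ~ 10·(x + 1).
The limit of the ratio is 3/10.

Final answer: 3/10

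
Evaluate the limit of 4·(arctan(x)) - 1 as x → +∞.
Evaluate the dominant behaviour as x → +∞; each term tends to a finite value or vanishes.
Limit = -1 + 2·π.

Final answer: -1 + 2·π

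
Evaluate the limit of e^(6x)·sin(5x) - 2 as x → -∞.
Evaluate the dominant behaviour as x → -∞; each term tends to a finite value or vanishes.
Limit = -2.

Final answer: -2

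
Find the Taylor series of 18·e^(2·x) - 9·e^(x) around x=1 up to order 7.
-9·e + 18·e^(2) + (-9·e + 36·e^(2))·(x - 1) + (-9·e/2 + 36·e^(2))·(x - 1)^2 + (-3·e/2 + 24·e^(2))·(x - 1)^3 + (-3·e/8 + 12·e^(2))·(x - 1)^4 + (-3·e/40 + 24·e^(2)/5)·(x - 1)^5 + (-e/80 + 8·e^(2)/5)·(x - 1)^6 + (-e/560 + 16·e^(2)/35)·(x - 1)^7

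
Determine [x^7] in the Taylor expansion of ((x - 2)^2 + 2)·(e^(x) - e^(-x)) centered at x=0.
Expand to order 7: ((x - 2)^2 + 2)·(e^(x) - e^(-x)) = 2·x^7/105 - x^6/15 + 13·x^5/30 - 4·x^4/3 + 4·x^3 - 8·x^2 + 12·x + O(x^8).
The coefficient of x^7 is 2/105.

Final answer: 2/105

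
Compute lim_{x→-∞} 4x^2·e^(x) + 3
The product is a 0·∞ indeterminate form at x → -∞.
Rewrite the product as 4x^2 / e^(-x) (an ∞/∞ form) and apply L'Hôpital, or use the standard hierarchy e^(|x|) ≫ |x^2| as x → -∞.
The indeterminate product → 0, so the limit = 3.

Final answer: 3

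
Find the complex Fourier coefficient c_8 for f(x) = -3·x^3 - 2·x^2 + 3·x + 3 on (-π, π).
Compute the real Fourier coefficients first: a_8 = -1/8, b_8 = -105/128 + 3·π^2/4.
Then c_8 = (a_8 − i·b_8)/2 = -1/16 - 3·i·π^2/8 + 105·i/256.

Final answer: -1/16 - 3·i·π^2/8 + 105·i/256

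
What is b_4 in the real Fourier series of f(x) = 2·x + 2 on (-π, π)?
b_4 = (1/π) ∫_{-π}^{π} f(x)·sin(4x) dx.
Evaluate the integral (use parity and integration by parts as needed): b_4 = -1.

Final answer: -1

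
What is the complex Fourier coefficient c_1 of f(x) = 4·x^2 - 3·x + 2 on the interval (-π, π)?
Compute the real Fourier coefficients first: a_1 = -16, b_1 = -6.
Then c_1 = (a_1 − i·b_1)/2 = -8 + 3·i.

Final answer: -8 + 3·i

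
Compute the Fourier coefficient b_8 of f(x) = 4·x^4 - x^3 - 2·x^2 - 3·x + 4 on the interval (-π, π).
b_8 = (1/π) ∫_{-π}^{π} f(x)·sin(8x) dx.
Evaluate the integral (use parity and integration by parts as needed): b_8 = 93/128 + π^2/4.

Final answer: 93/128 + π^2/4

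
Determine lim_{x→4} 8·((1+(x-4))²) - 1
Direct substitution at x = 4 gives 7.

Final answer: 7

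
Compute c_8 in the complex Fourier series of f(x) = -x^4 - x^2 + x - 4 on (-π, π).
Compute the real Fourier coefficients first: a_8 = -π^2/8 - 13/256, b_8 = -1/4.
Then c_8 = (a_8 − i·b_8)/2 = -π^2/16 - 13/512 + i/8.

Final answer: -π^2/16 - 13/512 + i/8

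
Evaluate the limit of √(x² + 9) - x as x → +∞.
This is an ∞ − ∞ indeterminate form.
Multiply and divide by the conjugate √(x²+9) + x; the x² terms cancel, leaving 9/(√(x²+9)+x) → 0.
Limit = 0.

Final answer: 0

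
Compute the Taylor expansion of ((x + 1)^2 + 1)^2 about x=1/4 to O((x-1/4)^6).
1681/256 + 205·(x - 1/4)/16 + 91·(x - 1/4)^2/8 + 5·(x - 1/4)^3 + (x - 1/4)^4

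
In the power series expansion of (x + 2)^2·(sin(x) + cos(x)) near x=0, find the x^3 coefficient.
Expand to order 3: (x + 2)^2·(sin(x) + cos(x)) = -5·x^3/3 + 3·x^2 + 8·x + 4 + O(x^4).
The coefficient of x^3 is -5/3.

Final answer: -5/3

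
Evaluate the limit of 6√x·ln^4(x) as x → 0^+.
This is a 0·∞ indeterminate form at x → 0⁺.
Rewrite the product as 6·ln^4(x) / x^(-1/2) and apply L'Hôpital, or use the standard hierarchy x^(-1/2) ≫ |ln x|^4 as x → 0⁺.
The indeterminate product → 0, so the limit = 0.

Final answer: 0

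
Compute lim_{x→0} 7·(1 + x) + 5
Direct substitution at x = 0 gives 12.

Final answer: 12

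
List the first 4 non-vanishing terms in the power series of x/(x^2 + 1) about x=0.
-x^7 + x^5 - x^3 + x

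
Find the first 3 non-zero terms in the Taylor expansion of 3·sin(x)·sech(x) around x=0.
9·x^5/10 - 2·x^3 + 3·x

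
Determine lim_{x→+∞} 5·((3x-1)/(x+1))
Evaluate the dominant behaviour as x → +∞; each term tends to a finite value or vanishes.
Limit = 15.

Final answer: 15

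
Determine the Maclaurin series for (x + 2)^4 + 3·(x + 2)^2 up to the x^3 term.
8·x^3 + 27·x^2 + 44·x + 28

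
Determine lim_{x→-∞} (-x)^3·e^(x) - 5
The product is a 0·∞ indeterminate form at x → -∞.
Rewrite the product as (-x)^3 / e^(-x) (an ∞/∞ form) and apply L'Hôpital, or use the standard hierarchy e^(|x|) ≫ |(-x)^3| as x → -∞.
The indeterminate product → 0, so the limit = -5.

Final answer: -5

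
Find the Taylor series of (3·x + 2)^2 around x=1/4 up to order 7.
121/16 + 33·(x - 1/4)/2 + 9·(x - 1/4)^2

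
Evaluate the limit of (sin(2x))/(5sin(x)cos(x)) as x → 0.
Both numerator and denominator → 0 as x → 0; this is a 0/0 indeterminate form.
Expand each to leading order near x = 0: numerator ~ 2·x, denominator ~ 5·x.
The limit of the ratio is 2/5.

Final answer: 2/5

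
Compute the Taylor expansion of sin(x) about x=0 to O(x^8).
-x^7/5040 + x^5/120 - x^3/6 + x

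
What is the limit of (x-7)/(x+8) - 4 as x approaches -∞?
Evaluate the dominant behaviour as x → -∞; each term tends to a finite value or vanishes.
Limit = -3.

Final answer: -3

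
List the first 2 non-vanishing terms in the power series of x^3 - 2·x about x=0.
x^3 - 2·x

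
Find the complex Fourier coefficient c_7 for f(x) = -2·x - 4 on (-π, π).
Compute the real Fourier coefficients first: a_7 = 0, b_7 = -4/7.
Then c_7 = (a_7 − i·b_7)/2 = 2·i/7.

Final answer: 2·i/7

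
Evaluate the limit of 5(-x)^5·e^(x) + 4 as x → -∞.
The product is a 0·∞ indeterminate form at x → -∞.
Rewrite the product as 5(-x)^5 / e^(-x) (an ∞/∞ form) and apply L'Hôpital, or use the standard hierarchy e^(|x|) ≫ |(-x)^5| as x → -∞.
The indeterminate product → 0, so the limit = 4.

Final answer: 4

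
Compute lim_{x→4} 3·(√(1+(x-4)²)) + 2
Direct substitution at x = 4 gives 5.

Final answer: 5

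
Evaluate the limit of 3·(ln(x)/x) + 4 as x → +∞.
Evaluate the dominant behaviour as x → +∞; each term tends to a finite value or vanishes.
Limit = 4.

Final answer: 4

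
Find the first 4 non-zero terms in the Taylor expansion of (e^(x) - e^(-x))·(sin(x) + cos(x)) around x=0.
-x^5/15 - 2·x^3/3 + 2·x^2 + 2·x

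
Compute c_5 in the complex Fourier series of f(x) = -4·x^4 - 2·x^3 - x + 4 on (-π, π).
Compute the real Fourier coefficients first: a_5 = -192/625 + 32·π^2/25, b_5 = -4·π^2/5 - 26/125.
Then c_5 = (a_5 − i·b_5)/2 = -96/625 + 16·π^2/25 + 13·i/125 + 2·i·π^2/5.

Final answer: -96/625 + 16·π^2/25 + 13·i/125 + 2·i·π^2/5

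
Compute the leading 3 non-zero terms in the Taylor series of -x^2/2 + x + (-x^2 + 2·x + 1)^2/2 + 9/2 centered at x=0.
x^2/2 + 3·x + 5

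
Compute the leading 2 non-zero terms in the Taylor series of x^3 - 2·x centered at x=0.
x^3 - 2·x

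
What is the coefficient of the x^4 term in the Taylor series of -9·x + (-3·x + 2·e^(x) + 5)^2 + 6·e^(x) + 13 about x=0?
Expand to order 4: -9·x + (-3·x + 2·e^(x) + 5)^2 + 6·e^(x) + 13 = 7·x^4/4 + 11·x^3/3 + 18·x^2 - 17·x + 68 + O(x^5).
The coefficient of x^4 is 7/4.

Final answer: 7/4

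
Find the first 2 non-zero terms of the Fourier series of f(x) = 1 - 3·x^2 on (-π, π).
12·cos(x) - π^2 + 1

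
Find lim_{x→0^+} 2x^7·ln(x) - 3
The product is a 0·∞ indeterminate form at x → 0⁺.
Rewrite the product as 2·ln(x) / x^(-7) and apply L'Hôpital, or use the standard hierarchy x^(-7) ≫ |ln x| as x → 0⁺.
The indeterminate product → 0, so the limit = -3.

Final answer: -3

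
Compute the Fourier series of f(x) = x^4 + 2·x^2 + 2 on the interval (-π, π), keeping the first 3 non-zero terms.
(40 - 8·π^2)·cos(x) + (-1 + 2·π^2)·cos(2·x) + 2 + 2·π^2/3 + π^4/5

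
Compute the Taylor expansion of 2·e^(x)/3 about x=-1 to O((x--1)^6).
2·e^(-1)/3 + 2·e^(-1)·(x + 1)/3 + e^(-1)·(x + 1)^2/3 + e^(-1)·(x + 1)^3/9 + e^(-1)·(x + 1)^4/36 + e^(-1)·(x + 1)^5/180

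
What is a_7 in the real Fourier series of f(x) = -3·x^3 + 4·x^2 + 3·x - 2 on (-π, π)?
a_7 = (1/π) ∫_{-π}^{π} f(x)·cos(7x) dx.
Evaluate the integral (use parity and integration by parts as needed): a_7 = -16/49.

Final answer: -16/49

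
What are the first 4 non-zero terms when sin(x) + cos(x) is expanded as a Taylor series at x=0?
-x^3/6 - x^2/2 + x + 1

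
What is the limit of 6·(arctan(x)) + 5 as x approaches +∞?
Evaluate the dominant behaviour as x → +∞; each term tends to a finite value or vanishes.
Limit = 5 + 3·π.

Final answer: 5 + 3·π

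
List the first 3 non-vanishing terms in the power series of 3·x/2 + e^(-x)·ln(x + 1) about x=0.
4·x^3/3 - 3·x^2/2 + 5·x/2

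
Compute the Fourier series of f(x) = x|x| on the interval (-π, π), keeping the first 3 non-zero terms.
(-8 + 2·π^2)·sin(x)/π - π·sin(2·x) + (-8 + 18·π^2)·sin(3·x)/(27·π)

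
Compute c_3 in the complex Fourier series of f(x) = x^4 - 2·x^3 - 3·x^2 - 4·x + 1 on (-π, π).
Compute the real Fourier coefficients first: a_3 = 52/27 - 8·π^2/9, b_3 = -4·π^2/3 - 16/9.
Then c_3 = (a_3 − i·b_3)/2 = -4·π^2/9 + 26/27 + 8·i/9 + 2·i·π^2/3.

Final answer: -4·π^2/9 + 26/27 + 8·i/9 + 2·i·π^2/3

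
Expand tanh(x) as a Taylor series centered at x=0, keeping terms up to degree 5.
2·x^5/15 - x^3/3 + x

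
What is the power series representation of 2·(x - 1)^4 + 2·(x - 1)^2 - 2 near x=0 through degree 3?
-8·x^3 + 14·x^2 - 12·x + 2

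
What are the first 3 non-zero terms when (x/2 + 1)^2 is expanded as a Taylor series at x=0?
x^2/4 + x + 1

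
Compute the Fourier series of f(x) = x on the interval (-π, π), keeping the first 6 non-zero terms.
2·sin(x) - sin(2·x) + 2·sin(3·x)/3 - sin(4·x)/2 + 2·sin(5·x)/5 - sin(6·x)/3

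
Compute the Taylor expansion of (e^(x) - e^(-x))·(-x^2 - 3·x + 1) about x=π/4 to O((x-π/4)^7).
(-12·π·e^(π/2) - π^2·e^(π/2) - 16 + π^2 + 12·π + 16·e^(π/2))·e^(-π/4)/16 + (-20·π·e^(π/2) - 32·e^(π/2) - π^2·e^(π/2) - 4·π - π^2 + 64)·e^(-π/4)·(x - π/4)/16 + (-112·e^(π/2) - 28·π·e^(π/2) - 80 - π^2·e^(π/2) - 4·π + π^2)·e^(-π/4)·(x - π/4)^2/32 + (-224·e^(π/2) - 36·π·e^(π/2) - π^2·e^(π/2) - π^2 + 12·π + 64)·e^(-π/4)·(x - π/4)^3/96 + (-368·e^(π/2) - 44·π·e^(π/2) - 20·π - π^2·e^(π/2) - 16 + π^2)·e^(-π/4)·(x - π/4)^4/384 + (-544·e^(π/2) - 52·π·e^(π/2) - 64 - π^2·e^(π/2) - π^2 + 28·π)·e^(-π/4)·(x - π/4)^5/1920 + (-752·e^(π/2) - 60·π·e^(π/2) - 36·π - π^2·e^(π/2) + π^2 + 176)·e^(-π/4)·(x - π/4)^6/11520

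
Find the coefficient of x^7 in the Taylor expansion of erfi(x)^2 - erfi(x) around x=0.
Expand to order 7: erfi(x)^2 - erfi(x) = -x^7/(21·√(π)) + 56·x^6/(45·π) - x^5/(5·√(π)) + 8·x^4/(3·π) - 2·x^3/(3·√(π)) + 4·x^2/π - 2·x/√(π) + O(x^8).
The coefficient of x^7 is -1/(21·√(π)).

Final answer: -1/(21·√(π))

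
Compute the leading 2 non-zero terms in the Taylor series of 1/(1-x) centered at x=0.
x + 1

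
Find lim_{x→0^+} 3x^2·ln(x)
This is a 0·∞ indeterminate form at x → 0⁺.
Rewrite the product as 3·ln(x) / x^(-2) and apply L'Hôpital, or use the standard hierarchy x^(-2) ≫ |ln x| as x → 0⁺.
The indeterminate product → 0, so the limit = 0.

Final answer: 0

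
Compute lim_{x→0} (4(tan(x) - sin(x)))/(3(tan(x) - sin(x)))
Both numerator and denominator → 0 as x → 0; this is a 0/0 indeterminate form.
Expand each to leading order near x = 0: numerator ~ 2·x^3, denominator ~ 3·x^3/2.
The limit of the ratio is 4/3.

Final answer: 4/3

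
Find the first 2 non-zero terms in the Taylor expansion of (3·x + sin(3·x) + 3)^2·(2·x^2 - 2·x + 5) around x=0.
162·x + 45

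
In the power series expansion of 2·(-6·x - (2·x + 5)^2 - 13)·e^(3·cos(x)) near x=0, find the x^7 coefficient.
2353·e^(3)/60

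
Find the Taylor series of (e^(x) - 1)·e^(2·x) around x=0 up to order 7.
2059·x^7/5040 + 133·x^6/144 + 211·x^5/120 + 65·x^4/24 + 19·x^3/6 + 5·x^2/2 + x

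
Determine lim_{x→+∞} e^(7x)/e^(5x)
This is an ∞/∞ indeterminate form as x → +∞.
Rewrite e^(7x)/e^(5x) = e^((7−5)x) = e^(2x); the exponent coefficient is 2 > 0 so e^(2x) → ∞.
Limit = ∞.

Final answer: ∞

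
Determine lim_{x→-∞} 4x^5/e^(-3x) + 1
The quotient is an ∞/∞ indeterminate form as x → -∞.
Compare growth rates of the dominant terms (exponentials ≫ polynomials ≫ logarithms), or apply L'Hôpital's rule; the quotient → 0.
Adding the constant: 0 + 1 = 1. Limit = 1.

Final answer: 1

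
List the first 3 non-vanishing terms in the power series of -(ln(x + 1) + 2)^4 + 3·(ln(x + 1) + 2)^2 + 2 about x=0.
-11·x^2 - 20·x - 2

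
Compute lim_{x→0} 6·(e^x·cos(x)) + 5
Direct substitution at x = 0 gives 11.

Final answer: 11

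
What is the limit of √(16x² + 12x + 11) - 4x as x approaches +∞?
As x → +∞: multiply by the conjugate to get (12x+11)/(√(16x²+12x+11)+4x); the denominator ~ 8x, so the limit is 12/8 = 3/2.
Limit = 3/2.

Final answer: 3/2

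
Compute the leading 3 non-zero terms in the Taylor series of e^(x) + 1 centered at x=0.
x^2/2 + x + 2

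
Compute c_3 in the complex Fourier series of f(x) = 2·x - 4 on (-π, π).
Compute the real Fourier coefficients first: a_3 = 0, b_3 = 4/3.
Then c_3 = (a_3 − i·b_3)/2 = -2·i/3.

Final answer: -2·i/3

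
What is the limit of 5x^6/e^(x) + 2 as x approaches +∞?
The quotient is an ∞/∞ indeterminate form as x → +∞.
The exponential denominator e^(x) dominates the polynomial numerator (e^x ≫ x^6 as x → ∞), so the quotient → 0.
Adding the constant: 0 + 2 = 2. Limit = 2.

Final answer: 2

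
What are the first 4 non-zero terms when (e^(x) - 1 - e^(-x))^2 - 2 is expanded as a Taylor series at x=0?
-2·x^3/3 + 4·x^2 - 4·x - 1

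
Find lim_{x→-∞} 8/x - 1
Evaluate the dominant behaviour as x → -∞; each term tends to a finite value or vanishes.
Limit = -1.

Final answer: -1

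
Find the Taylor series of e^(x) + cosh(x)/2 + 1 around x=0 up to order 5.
x^5/120 + x^4/16 + x^3/6 + 3·x^2/4 + x + 5/2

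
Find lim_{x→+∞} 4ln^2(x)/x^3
This is an ∞/∞ indeterminate form as x → +∞.
The polynomial denominator x^3 dominates the logarithmic numerator (any positive power of x ≫ ln^2(x) as x → ∞), so the quotient → 0.
Limit = 0.

Final answer: 0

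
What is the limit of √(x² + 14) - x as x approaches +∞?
This is an ∞ − ∞ indeterminate form.
Multiply and divide by the conjugate √(x²+14) + x; the x² terms cancel, leaving 14/(√(x²+14)+x) → 0.
Limit = 0.

Final answer: 0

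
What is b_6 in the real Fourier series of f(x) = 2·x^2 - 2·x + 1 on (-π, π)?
b_6 = (1/π) ∫_{-π}^{π} f(x)·sin(6x) dx.
Evaluate the integral (use parity and integration by parts as needed): b_6 = 2/3.

Final answer: 2/3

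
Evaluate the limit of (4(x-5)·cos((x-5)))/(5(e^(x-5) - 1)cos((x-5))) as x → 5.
Both numerator and denominator → 0 as x → 5; this is a 0/0 indeterminate form.
Expand each to leading order near x = 5: numerator ~ 4·(x - 5), denominator ~ 5·(x - 5).
The limit of the ratio is 4/5.

Final answer: 4/5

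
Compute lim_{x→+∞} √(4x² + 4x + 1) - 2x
As x → +∞: multiply by the conjugate to get (4x+1)/(√(4x²+4x+1)+2x); the denominator ~ 4x, so the limit is 4/4 = 1.
Limit = 1.

Final answer: 1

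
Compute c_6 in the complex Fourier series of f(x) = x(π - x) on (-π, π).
Compute the real Fourier coefficients first: a_6 = -1/9, b_6 = -π/3.
Then c_6 = (a_6 − i·b_6)/2 = -1/18 + i·π/6.

Final answer: -1/18 + i·π/6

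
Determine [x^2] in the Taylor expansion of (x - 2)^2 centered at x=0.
Expand to order 2: (x - 2)^2 = x^2 - 4·x + 4 + O(x^3).
The coefficient of x^2 is 1.

Final answer: 1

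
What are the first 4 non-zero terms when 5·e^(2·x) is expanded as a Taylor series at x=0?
20·x^3/3 + 10·x^2 + 10·x + 5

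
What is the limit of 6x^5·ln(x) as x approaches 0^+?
This is a 0·∞ indeterminate form at x → 0⁺.
Rewrite the product as 6·ln(x) / x^(-5) and apply L'Hôpital, or use the standard hierarchy x^(-5) ≫ |ln x| as x → 0⁺.
The indeterminate product → 0, so the limit = 0.

Final answer: 0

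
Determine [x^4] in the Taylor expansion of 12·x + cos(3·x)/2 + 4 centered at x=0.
Expand to order 4: 12·x + cos(3·x)/2 + 4 = 27·x^4/16 - 9·x^2/4 + 12·x + 9/2 + O(x^5).
The coefficient of x^4 is 27/16.

Final answer: 27/16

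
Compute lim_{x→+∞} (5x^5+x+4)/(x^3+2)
This is an ∞/∞ indeterminate form as x → +∞.
Divide numerator and denominator by x^5 and let the lower-order terms vanish; the numerator's degree 5 exceeds the denominator's degree 3, so the quotient diverges.
Limit = ∞.

Final answer: ∞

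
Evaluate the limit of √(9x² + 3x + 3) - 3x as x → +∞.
As x → +∞: multiply by the conjugate to get (3x+3)/(√(9x²+3x+3)+3x); the denominator ~ 6x, so the limit is 3/6 = 1/2.
Limit = 1/2.

Final answer: 1/2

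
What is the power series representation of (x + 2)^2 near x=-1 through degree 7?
1 + 2·(x + 1) + (x + 1)^2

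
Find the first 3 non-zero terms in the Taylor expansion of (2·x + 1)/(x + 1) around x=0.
-x^2 + x + 1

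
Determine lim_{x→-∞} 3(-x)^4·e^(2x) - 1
The product is a 0·∞ indeterminate form at x → -∞.
Rewrite the product as 3(-x)^4 / e^(-2x) (an ∞/∞ form) and apply L'Hôpital, or use the standard hierarchy e^(2|x|) ≫ |(-x)^4| as x → -∞.
The indeterminate product → 0, so the limit = -1.

Final answer: -1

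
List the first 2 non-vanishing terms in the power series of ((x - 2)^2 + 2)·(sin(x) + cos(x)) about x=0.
2·x + 6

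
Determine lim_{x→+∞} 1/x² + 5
Evaluate the dominant behaviour as x → +∞; each term tends to a finite value or vanishes.
Limit = 5.

Final answer: 5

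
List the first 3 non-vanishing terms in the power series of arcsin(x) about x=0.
3·x^5/40 + x^3/6 + x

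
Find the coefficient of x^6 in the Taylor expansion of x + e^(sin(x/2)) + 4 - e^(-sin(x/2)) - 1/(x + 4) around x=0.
Expand to order 6: x + e^(sin(x/2)) + 4 - e^(-sin(x/2)) - 1/(x + 4) = -x^6/16384 - 241·x^5/61440 - x^4/1024 + x^3/256 - x^2/64 + 33·x/16 + 15/4 + O(x^7).
The coefficient of x^6 is -1/16384.

Final answer: -1/16384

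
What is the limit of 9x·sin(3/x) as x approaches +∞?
As x → +∞: let u = 3/x → 0⁺; then 9·x·sin(3/x) = 9·3·sin(u)/u → 9·3·1 = 27.
Limit = 27.

Final answer: 27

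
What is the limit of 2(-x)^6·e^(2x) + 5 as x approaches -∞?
The product is a 0·∞ indeterminate form at x → -∞.
Rewrite the product as 2(-x)^6 / e^(-2x) (an ∞/∞ form) and apply L'Hôpital, or use the standard hierarchy e^(2|x|) ≫ |(-x)^6| as x → -∞.
The indeterminate product → 0, so the limit = 5.

Final answer: 5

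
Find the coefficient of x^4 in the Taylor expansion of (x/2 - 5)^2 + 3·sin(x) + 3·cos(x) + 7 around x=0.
Expand to order 4: (x/2 - 5)^2 + 3·sin(x) + 3·cos(x) + 7 = x^4/8 - x^3/2 - 5·x^2/4 - 2·x + 35 + O(x^5).
The coefficient of x^4 is 1/8.

Final answer: 1/8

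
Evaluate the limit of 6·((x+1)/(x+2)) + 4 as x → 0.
Direct substitution at x = 0 gives 7.

Final answer: 7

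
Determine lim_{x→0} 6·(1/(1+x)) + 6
Direct substitution at x = 0 gives 12.

Final answer: 12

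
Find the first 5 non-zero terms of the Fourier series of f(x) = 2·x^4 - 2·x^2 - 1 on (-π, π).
(104 - 16·π^2)·cos(x) + (-8 + 4·π^2)·cos(2·x) + (56/27 - 16·π^2/9)·cos(3·x) + (-7/8 + π^2)·cos(4·x) - 2·π^2/3 - 1 + 2·π^4/5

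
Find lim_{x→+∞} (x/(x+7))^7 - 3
As x → +∞: x/(x+7) = 1/(1 + 7/x) → 1, and the 7th power of a limit-1 base also → 1; with the additive constant, 1 - 3 = -2.
Limit = -2.

Final answer: -2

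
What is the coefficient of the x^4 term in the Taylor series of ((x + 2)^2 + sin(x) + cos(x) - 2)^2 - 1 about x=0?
Expand to order 4: ((x + 2)^2 + sin(x) + cos(x) - 2)^2 - 1 = -7·x^4/6 + 4·x^3 + 28·x^2 + 30·x + 8 + O(x^5).
The coefficient of x^4 is -7/6.

Final answer: -7/6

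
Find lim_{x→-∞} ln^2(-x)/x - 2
The quotient is an ∞/∞ indeterminate form as x → -∞.
Compare growth rates of the dominant terms (exponentials ≫ polynomials ≫ logarithms), or apply L'Hôpital's rule; the quotient → 0.
Adding the constant: 0 - 2 = -2. Limit = -2.

Final answer: -2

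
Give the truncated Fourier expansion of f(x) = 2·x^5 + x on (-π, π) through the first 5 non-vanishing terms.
(-80·π^2 + 4·π^4 + 482)·sin(x) + (-2·π^4 - 16 + 10·π^2)·sin(2·x) + (-80·π^2/27 + 214/81 + 4·π^4/3)·sin(3·x) + (-π^4 - 31/32 + 5·π^2/4)·sin(4·x) + (-16·π^2/25 + 346/625 + 4·π^4/5)·sin(5·x)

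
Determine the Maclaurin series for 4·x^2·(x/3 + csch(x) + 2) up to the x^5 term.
7·x^5/90 + 2·x^3/3 + 8·x^2 + 4·x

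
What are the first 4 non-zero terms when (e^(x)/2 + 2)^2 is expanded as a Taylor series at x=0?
2·x^3/3 + 3·x^2/2 + 5·x/2 + 25/4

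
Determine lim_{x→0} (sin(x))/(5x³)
Both numerator and denominator → 0 as x → 0; this is a 0/0 indeterminate form.
Expand each to leading order near x = 0: numerator ~ x, denominator ~ 5·x^3.
The limit of the ratio is ∞.

Final answer: ∞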